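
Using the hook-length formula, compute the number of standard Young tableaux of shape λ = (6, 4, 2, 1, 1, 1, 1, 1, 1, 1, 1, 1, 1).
# SYT of shape (6, 4, 2, 1, 1, 1, 1, 1, 1, 1, 1, 1, 1) = 42678636

Hook-length formula: f^λ = n! / Π hook(c), product over all cells c of the Young diagram. For λ = (6, 4, 2, 1, 1, 1, 1, 1, 1, 1, 1, 1, 1), n = 22 boxes. Hook lengths by row (left-to-right, top-to-bottom): [18, 7, 5, 4, 2, 1]; [15, 4, 2, 1]; [12, 1]; [10]; [9]; [8]; [7]; [6]; [5]; [4]; [3]; [2]; [1]. Product of hooks = 26336378880000. So f^λ = 22! / 26336378880000 = 1124000727777607680000 / 26336378880000 = 42678636.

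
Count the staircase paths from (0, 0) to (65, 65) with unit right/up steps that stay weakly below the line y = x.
C_65 = 1440418573150919668872489894243865350

These NE paths below the diagonal are counted by the Catalan number C_n = (1/(n + 1)) · C(2n, n). For n = 65: C_65 = (1/66) · C(130, 65) = 95067625827960698145584333020095113100/66 = 1440418573150919668872489894243865350.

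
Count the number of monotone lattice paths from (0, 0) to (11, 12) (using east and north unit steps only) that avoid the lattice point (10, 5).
Number of paths = 1328054

Total paths from (0, 0) to (11, 12): C(23, 11) = 1352078. Paths through (10, 5): (paths (0, 0) → (10, 5)) × (paths (10, 5) → (11, 12)) = C(15, 10) · C(8, 1) = 3003 · 8 = 24024. Avoidance count = 1352078 − 24024 = 1328054.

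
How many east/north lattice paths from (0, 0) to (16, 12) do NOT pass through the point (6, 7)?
Number of paths = 25268607

Total paths from (0, 0) to (16, 12): C(28, 16) = 30421755. Paths through (6, 7): (paths (0, 0) → (6, 7)) × (paths (6, 7) → (16, 12)) = C(13, 6) · C(15, 10) = 1716 · 3003 = 5153148. Avoidance count = 30421755 − 5153148 = 25268607.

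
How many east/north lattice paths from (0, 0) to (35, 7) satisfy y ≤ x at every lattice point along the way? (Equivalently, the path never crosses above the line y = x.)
Number of paths = 21732542

By the reflection principle (André's argument), the number of monotone paths to (35, 7) with n ≤ m that never go above y = x is C(42, 35) − C(42, 36) = 26978328 − 5245786 = 21732542.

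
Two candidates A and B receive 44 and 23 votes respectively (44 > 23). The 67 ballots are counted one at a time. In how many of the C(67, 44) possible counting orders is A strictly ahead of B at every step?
Strict-lead orderings = 166341153374650800

Total orderings of the 67 votes with 44 for A: C(67, 44) = 530707489338171600. By the Bertrand ballot formula (Cycle Lemma / reflection principle), the number of orderings in which A is strictly ahead of B throughout is (p − q)/(p + q) · C(p + q, p) = (44 − 23)/(44 + 23) · 530707489338171600 = 166341153374650800.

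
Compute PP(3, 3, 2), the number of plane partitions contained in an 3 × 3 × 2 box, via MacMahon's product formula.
PP(3, 3, 2) = 175

Evaluate the triple product over i = 1..3, j = 1..3, k = 1..2. The factors are (2/1) · (3/2) · (3/2) · (4/3) · (4/3) · (5/4) · (3/2) · (4/3) · … (18 factors total). The numerators and denominators telescope so the product is an integer; carrying out the multiplication exactly gives PP(3, 3, 2) = 175.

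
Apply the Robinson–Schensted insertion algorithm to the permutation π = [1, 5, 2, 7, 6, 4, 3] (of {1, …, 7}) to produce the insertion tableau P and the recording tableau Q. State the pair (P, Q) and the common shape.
P = [1, 2, 3] / [4, 6] / [5] / [7];  Q = [1, 2, 4] / [3, 5] / [6] / [7];  common shape = (3, 2, 1, 1)

Row-insert the values π_1, π_2, … into P one at a time, bumping the leftmost entry strictly greater than the inserted value down to the next row. The recording tableau Q records, in position (i, j), the step at which that cell was added to P.
  Insert 1 (step 1): P = [1];  Q = [1]
  Insert 5 (step 2): P = [1, 5];  Q = [1, 2]
  Insert 2 (step 3): P = [1, 2] / [5];  Q = [1, 2] / [3]
  Insert 7 (step 4): P = [1, 2, 7] / [5];  Q = [1, 2, 4] / [3]
  Insert 6 (step 5): P = [1, 2, 6] / [5, 7];  Q = [1, 2, 4] / [3, 5]
  Insert 4 (step 6): P = [1, 2, 4] / [5, 6] / [7];  Q = [1, 2, 4] / [3, 5] / [6]
  Insert 3 (step 7): P = [1, 2, 3] / [4, 6] / [5] / [7];  Q = [1, 2, 4] / [3, 5] / [6] / [7]
Final shape: (3, 2, 1, 1).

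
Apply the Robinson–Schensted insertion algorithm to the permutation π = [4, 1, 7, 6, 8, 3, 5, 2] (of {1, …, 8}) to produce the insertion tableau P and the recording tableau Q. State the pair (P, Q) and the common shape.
P = [1, 2, 5] / [3, 6, 8] / [4] / [7];  Q = [1, 3, 5] / [2, 4, 7] / [6] / [8];  common shape = (3, 3, 1, 1)

Row-insert the values π_1, π_2, … into P one at a time, bumping the leftmost entry strictly greater than the inserted value down to the next row. The recording tableau Q records, in position (i, j), the step at which that cell was added to P.
  Insert 4 (step 1): P = [4];  Q = [1]
  Insert 1 (step 2): P = [1] / [4];  Q = [1] / [2]
  Insert 7 (step 3): P = [1, 7] / [4];  Q = [1, 3] / [2]
  Insert 6 (step 4): P = [1, 6] / [4, 7];  Q = [1, 3] / [2, 4]
  Insert 8 (step 5): P = [1, 6, 8] / [4, 7];  Q = [1, 3, 5] / [2, 4]
  Insert 3 (step 6): P = [1, 3, 8] / [4, 6] / [7];  Q = [1, 3, 5] / [2, 4] / [6]
  Insert 5 (step 7): P = [1, 3, 5] / [4, 6, 8] / [7];  Q = [1, 3, 5] / [2, 4, 7] / [6]
  Insert 2 (step 8): P = [1, 2, 5] / [3, 6, 8] / [4] / [7];  Q = [1, 3, 5] / [2, 4, 7] / [6] / [8]
Final shape: (3, 3, 1, 1).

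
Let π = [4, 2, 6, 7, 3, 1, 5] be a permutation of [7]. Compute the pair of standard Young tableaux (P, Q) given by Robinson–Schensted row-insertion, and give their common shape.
P = [1, 3, 5] / [2, 6, 7] / [4];  Q = [1, 3, 4] / [2, 5, 7] / [6];  common shape = (3, 3, 1)

Row-insert the values π_1, π_2, … into P one at a time, bumping the leftmost entry strictly greater than the inserted value down to the next row. The recording tableau Q records, in position (i, j), the step at which that cell was added to P.
  Insert 4 (step 1): P = [4];  Q = [1]
  Insert 2 (step 2): P = [2] / [4];  Q = [1] / [2]
  Insert 6 (step 3): P = [2, 6] / [4];  Q = [1, 3] / [2]
  Insert 7 (step 4): P = [2, 6, 7] / [4];  Q = [1, 3, 4] / [2]
  Insert 3 (step 5): P = [2, 3, 7] / [4, 6];  Q = [1, 3, 4] / [2, 5]
  Insert 1 (step 6): P = [1, 3, 7] / [2, 6] / [4];  Q = [1, 3, 4] / [2, 5] / [6]
  Insert 5 (step 7): P = [1, 3, 5] / [2, 6, 7] / [4];  Q = [1, 3, 4] / [2, 5, 7] / [6]
Final shape: (3, 3, 1).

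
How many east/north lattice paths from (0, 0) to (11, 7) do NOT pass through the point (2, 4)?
Number of paths = 28524

Total paths from (0, 0) to (11, 7): C(18, 11) = 31824. Paths through (2, 4): (paths (0, 0) → (2, 4)) × (paths (2, 4) → (11, 7)) = C(6, 2) · C(12, 9) = 15 · 220 = 3300. Avoidance count = 31824 − 3300 = 28524.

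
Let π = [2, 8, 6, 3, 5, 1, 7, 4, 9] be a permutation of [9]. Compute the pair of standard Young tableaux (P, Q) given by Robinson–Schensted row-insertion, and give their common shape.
P = [1, 3, 4, 7, 9] / [2, 5] / [6] / [8];  Q = [1, 2, 5, 7, 9] / [3, 8] / [4] / [6];  common shape = (5, 2, 1, 1)

Row-insert the values π_1, π_2, … into P one at a time, bumping the leftmost entry strictly greater than the inserted value down to the next row. The recording tableau Q records, in position (i, j), the step at which that cell was added to P.
  Insert 2 (step 1): P = [2];  Q = [1]
  Insert 8 (step 2): P = [2, 8];  Q = [1, 2]
  Insert 6 (step 3): P = [2, 6] / [8];  Q = [1, 2] / [3]
  Insert 3 (step 4): P = [2, 3] / [6] / [8];  Q = [1, 2] / [3] / [4]
  Insert 5 (step 5): P = [2, 3, 5] / [6] / [8];  Q = [1, 2, 5] / [3] / [4]
  Insert 1 (step 6): P = [1, 3, 5] / [2] / [6] / [8];  Q = [1, 2, 5] / [3] / [4] / [6]
  Insert 7 (step 7): P = [1, 3, 5, 7] / [2] / [6] / [8];  Q = [1, 2, 5, 7] / [3] / [4] / [6]
  Insert 4 (step 8): P = [1, 3, 4, 7] / [2, 5] / [6] / [8];  Q = [1, 2, 5, 7] / [3, 8] / [4] / [6]
  Insert 9 (step 9): P = [1, 3, 4, 7, 9] / [2, 5] / [6] / [8];  Q = [1, 2, 5, 7, 9] / [3, 8] / [4] / [6]
Final shape: (5, 2, 1, 1).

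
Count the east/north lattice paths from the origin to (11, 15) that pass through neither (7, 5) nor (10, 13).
Number of paths = 3893210

Inclusion–exclusion. Total paths: C(26, 11) = 7726160. Through P₁: C(12, 7)·C(14, 4) = 792792. Through P₂: C(23, 10)·C(3, 1) = 3432198. Since P₁ is strictly southwest of P₂, a monotone path through both must visit P₁ then P₂; paths through both = C(12, 7)·C(11, 3)·C(3, 1) = 392040. Avoid both = 7726160 − 792792 − 3432198 + 392040 = 3893210.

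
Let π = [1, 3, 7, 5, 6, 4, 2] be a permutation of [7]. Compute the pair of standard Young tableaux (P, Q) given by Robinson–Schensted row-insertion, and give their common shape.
P = [1, 2, 4, 6] / [3] / [5] / [7];  Q = [1, 2, 3, 5] / [4] / [6] / [7];  common shape = (4, 1, 1, 1)

Row-insert the values π_1, π_2, … into P one at a time, bumping the leftmost entry strictly greater than the inserted value down to the next row. The recording tableau Q records, in position (i, j), the step at which that cell was added to P.
  Insert 1 (step 1): P = [1];  Q = [1]
  Insert 3 (step 2): P = [1, 3];  Q = [1, 2]
  Insert 7 (step 3): P = [1, 3, 7];  Q = [1, 2, 3]
  Insert 5 (step 4): P = [1, 3, 5] / [7];  Q = [1, 2, 3] / [4]
  Insert 6 (step 5): P = [1, 3, 5, 6] / [7];  Q = [1, 2, 3, 5] / [4]
  Insert 4 (step 6): P = [1, 3, 4, 6] / [5] / [7];  Q = [1, 2, 3, 5] / [4] / [6]
  Insert 2 (step 7): P = [1, 2, 4, 6] / [3] / [5] / [7];  Q = [1, 2, 3, 5] / [4] / [6] / [7]
Final shape: (4, 1, 1, 1).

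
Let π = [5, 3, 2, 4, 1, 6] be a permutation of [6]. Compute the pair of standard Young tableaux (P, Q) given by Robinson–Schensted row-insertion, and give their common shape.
P = [1, 4, 6] / [2] / [3] / [5];  Q = [1, 4, 6] / [2] / [3] / [5];  common shape = (3, 1, 1, 1)

Row-insert the values π_1, π_2, … into P one at a time, bumping the leftmost entry strictly greater than the inserted value down to the next row. The recording tableau Q records, in position (i, j), the step at which that cell was added to P.
  Insert 5 (step 1): P = [5];  Q = [1]
  Insert 3 (step 2): P = [3] / [5];  Q = [1] / [2]
  Insert 2 (step 3): P = [2] / [3] / [5];  Q = [1] / [2] / [3]
  Insert 4 (step 4): P = [2, 4] / [3] / [5];  Q = [1, 4] / [2] / [3]
  Insert 1 (step 5): P = [1, 4] / [2] / [3] / [5];  Q = [1, 4] / [2] / [3] / [5]
  Insert 6 (step 6): P = [1, 4, 6] / [2] / [3] / [5];  Q = [1, 4, 6] / [2] / [3] / [5]
Final shape: (3, 1, 1, 1).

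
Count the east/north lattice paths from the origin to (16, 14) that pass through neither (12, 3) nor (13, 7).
Number of paths = 135772200

Inclusion–exclusion. Total paths: C(30, 16) = 145422675. Through P₁: C(15, 12)·C(15, 4) = 621075. Through P₂: C(20, 13)·C(10, 3) = 9302400. Since P₁ is strictly southwest of P₂, a monotone path through both must visit P₁ then P₂; paths through both = C(15, 12)·C(5, 1)·C(10, 3) = 273000. Avoid both = 145422675 − 621075 − 9302400 + 273000 = 135772200.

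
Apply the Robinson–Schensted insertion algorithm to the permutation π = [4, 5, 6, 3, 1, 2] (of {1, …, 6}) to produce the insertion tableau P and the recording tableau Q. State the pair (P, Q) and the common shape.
P = [1, 2, 6] / [3, 5] / [4];  Q = [1, 2, 3] / [4, 6] / [5];  common shape = (3, 2, 1)

Row-insert the values π_1, π_2, … into P one at a time, bumping the leftmost entry strictly greater than the inserted value down to the next row. The recording tableau Q records, in position (i, j), the step at which that cell was added to P.
  Insert 4 (step 1): P = [4];  Q = [1]
  Insert 5 (step 2): P = [4, 5];  Q = [1, 2]
  Insert 6 (step 3): P = [4, 5, 6];  Q = [1, 2, 3]
  Insert 3 (step 4): P = [3, 5, 6] / [4];  Q = [1, 2, 3] / [4]
  Insert 1 (step 5): P = [1, 5, 6] / [3] / [4];  Q = [1, 2, 3] / [4] / [5]
  Insert 2 (step 6): P = [1, 2, 6] / [3, 5] / [4];  Q = [1, 2, 3] / [4, 6] / [5]
Final shape: (3, 2, 1).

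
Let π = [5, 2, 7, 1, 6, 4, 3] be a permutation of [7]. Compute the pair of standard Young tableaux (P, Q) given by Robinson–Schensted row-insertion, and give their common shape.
P = [1, 3] / [2, 4] / [5, 6] / [7];  Q = [1, 3] / [2, 5] / [4, 6] / [7];  common shape = (2, 2, 2, 1)

Row-insert the values π_1, π_2, … into P one at a time, bumping the leftmost entry strictly greater than the inserted value down to the next row. The recording tableau Q records, in position (i, j), the step at which that cell was added to P.
  Insert 5 (step 1): P = [5];  Q = [1]
  Insert 2 (step 2): P = [2] / [5];  Q = [1] / [2]
  Insert 7 (step 3): P = [2, 7] / [5];  Q = [1, 3] / [2]
  Insert 1 (step 4): P = [1, 7] / [2] / [5];  Q = [1, 3] / [2] / [4]
  Insert 6 (step 5): P = [1, 6] / [2, 7] / [5];  Q = [1, 3] / [2, 5] / [4]
  Insert 4 (step 6): P = [1, 4] / [2, 6] / [5, 7];  Q = [1, 3] / [2, 5] / [4, 6]
  Insert 3 (step 7): P = [1, 3] / [2, 4] / [5, 6] / [7];  Q = [1, 3] / [2, 5] / [4, 6] / [7]
Final shape: (2, 2, 2, 1).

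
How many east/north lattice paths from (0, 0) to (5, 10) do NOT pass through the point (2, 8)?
Number of paths = 2553

Total paths from (0, 0) to (5, 10): C(15, 5) = 3003. Paths through (2, 8): (paths (0, 0) → (2, 8)) × (paths (2, 8) → (5, 10)) = C(10, 2) · C(5, 3) = 45 · 10 = 450. Avoidance count = 3003 − 450 = 2553.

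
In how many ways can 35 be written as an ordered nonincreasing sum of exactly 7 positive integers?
p(35, 7 parts) = 1367

Partitions of n into exactly k parts are in bijection with partitions of n − k into at most k parts (subtract 1 from each part). So p(35, exactly 7) = p(28, parts ≤ 7). Computing via the recurrence p(m, j) = p(m, j−1) + p(m−j, j) gives 1367.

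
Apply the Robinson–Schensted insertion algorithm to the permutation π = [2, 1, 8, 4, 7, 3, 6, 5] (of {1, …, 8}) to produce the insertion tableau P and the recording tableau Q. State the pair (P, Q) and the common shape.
P = [1, 3, 5] / [2, 4, 6] / [7] / [8];  Q = [1, 3, 5] / [2, 4, 7] / [6] / [8];  common shape = (3, 3, 1, 1)

Row-insert the values π_1, π_2, … into P one at a time, bumping the leftmost entry strictly greater than the inserted value down to the next row. The recording tableau Q records, in position (i, j), the step at which that cell was added to P.
  Insert 2 (step 1): P = [2];  Q = [1]
  Insert 1 (step 2): P = [1] / [2];  Q = [1] / [2]
  Insert 8 (step 3): P = [1, 8] / [2];  Q = [1, 3] / [2]
  Insert 4 (step 4): P = [1, 4] / [2, 8];  Q = [1, 3] / [2, 4]
  Insert 7 (step 5): P = [1, 4, 7] / [2, 8];  Q = [1, 3, 5] / [2, 4]
  Insert 3 (step 6): P = [1, 3, 7] / [2, 4] / [8];  Q = [1, 3, 5] / [2, 4] / [6]
  Insert 6 (step 7): P = [1, 3, 6] / [2, 4, 7] / [8];  Q = [1, 3, 5] / [2, 4, 7] / [6]
  Insert 5 (step 8): P = [1, 3, 5] / [2, 4, 6] / [7] / [8];  Q = [1, 3, 5] / [2, 4, 7] / [6] / [8]
Final shape: (3, 3, 1, 1).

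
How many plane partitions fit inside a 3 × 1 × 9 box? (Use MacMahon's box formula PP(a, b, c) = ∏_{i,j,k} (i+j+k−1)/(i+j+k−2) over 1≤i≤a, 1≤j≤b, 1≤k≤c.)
PP(3, 1, 9) = 220

Evaluate the triple product over i = 1..3, j = 1..1, k = 1..9. The factors are (2/1) · (3/2) · (4/3) · (5/4) · (6/5) · (7/6) · (8/7) · (9/8) · … (27 factors total). The numerators and denominators telescope so the product is an integer; carrying out the multiplication exactly gives PP(3, 1, 9) = 220.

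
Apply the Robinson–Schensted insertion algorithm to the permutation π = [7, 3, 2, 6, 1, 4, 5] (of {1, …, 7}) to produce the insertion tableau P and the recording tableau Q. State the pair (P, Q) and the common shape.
P = [1, 4, 5] / [2, 6] / [3] / [7];  Q = [1, 4, 7] / [2, 6] / [3] / [5];  common shape = (3, 2, 1, 1)

Row-insert the values π_1, π_2, … into P one at a time, bumping the leftmost entry strictly greater than the inserted value down to the next row. The recording tableau Q records, in position (i, j), the step at which that cell was added to P.
  Insert 7 (step 1): P = [7];  Q = [1]
  Insert 3 (step 2): P = [3] / [7];  Q = [1] / [2]
  Insert 2 (step 3): P = [2] / [3] / [7];  Q = [1] / [2] / [3]
  Insert 6 (step 4): P = [2, 6] / [3] / [7];  Q = [1, 4] / [2] / [3]
  Insert 1 (step 5): P = [1, 6] / [2] / [3] / [7];  Q = [1, 4] / [2] / [3] / [5]
  Insert 4 (step 6): P = [1, 4] / [2, 6] / [3] / [7];  Q = [1, 4] / [2, 6] / [3] / [5]
  Insert 5 (step 7): P = [1, 4, 5] / [2, 6] / [3] / [7];  Q = [1, 4, 7] / [2, 6] / [3] / [5]
Final shape: (3, 2, 1, 1).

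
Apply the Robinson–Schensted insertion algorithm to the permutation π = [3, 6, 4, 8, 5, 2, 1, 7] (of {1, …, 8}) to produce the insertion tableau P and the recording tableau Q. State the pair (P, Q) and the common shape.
P = [1, 4, 5, 7] / [2, 8] / [3] / [6];  Q = [1, 2, 4, 8] / [3, 5] / [6] / [7];  common shape = (4, 2, 1, 1)

Row-insert the values π_1, π_2, … into P one at a time, bumping the leftmost entry strictly greater than the inserted value down to the next row. The recording tableau Q records, in position (i, j), the step at which that cell was added to P.
  Insert 3 (step 1): P = [3];  Q = [1]
  Insert 6 (step 2): P = [3, 6];  Q = [1, 2]
  Insert 4 (step 3): P = [3, 4] / [6];  Q = [1, 2] / [3]
  Insert 8 (step 4): P = [3, 4, 8] / [6];  Q = [1, 2, 4] / [3]
  Insert 5 (step 5): P = [3, 4, 5] / [6, 8];  Q = [1, 2, 4] / [3, 5]
  Insert 2 (step 6): P = [2, 4, 5] / [3, 8] / [6];  Q = [1, 2, 4] / [3, 5] / [6]
  Insert 1 (step 7): P = [1, 4, 5] / [2, 8] / [3] / [6];  Q = [1, 2, 4] / [3, 5] / [6] / [7]
  Insert 7 (step 8): P = [1, 4, 5, 7] / [2, 8] / [3] / [6];  Q = [1, 2, 4, 8] / [3, 5] / [6] / [7]
Final shape: (4, 2, 1, 1).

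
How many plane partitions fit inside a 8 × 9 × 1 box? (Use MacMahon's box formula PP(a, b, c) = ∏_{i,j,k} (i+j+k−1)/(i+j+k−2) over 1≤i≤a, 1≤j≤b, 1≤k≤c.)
PP(8, 9, 1) = 24310

Evaluate the triple product over i = 1..8, j = 1..9, k = 1..1. The factors are (2/1) · (3/2) · (4/3) · (5/4) · (6/5) · (7/6) · (8/7) · (9/8) · … (72 factors total). The numerators and denominators telescope so the product is an integer; carrying out the multiplication exactly gives PP(8, 9, 1) = 24310.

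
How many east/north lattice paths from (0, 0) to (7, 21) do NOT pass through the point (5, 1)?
Number of paths = 1182654

Total paths from (0, 0) to (7, 21): C(28, 7) = 1184040. Paths through (5, 1): (paths (0, 0) → (5, 1)) × (paths (5, 1) → (7, 21)) = C(6, 5) · C(22, 2) = 6 · 231 = 1386. Avoidance count = 1184040 − 1386 = 1182654.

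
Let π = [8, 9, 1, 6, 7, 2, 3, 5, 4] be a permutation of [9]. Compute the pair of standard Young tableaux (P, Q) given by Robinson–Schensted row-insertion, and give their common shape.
P = [1, 2, 3, 4] / [5, 7] / [6, 9] / [8];  Q = [1, 2, 5, 8] / [3, 4] / [6, 7] / [9];  common shape = (4, 2, 2, 1)

Row-insert the values π_1, π_2, … into P one at a time, bumping the leftmost entry strictly greater than the inserted value down to the next row. The recording tableau Q records, in position (i, j), the step at which that cell was added to P.
  Insert 8 (step 1): P = [8];  Q = [1]
  Insert 9 (step 2): P = [8, 9];  Q = [1, 2]
  Insert 1 (step 3): P = [1, 9] / [8];  Q = [1, 2] / [3]
  Insert 6 (step 4): P = [1, 6] / [8, 9];  Q = [1, 2] / [3, 4]
  Insert 7 (step 5): P = [1, 6, 7] / [8, 9];  Q = [1, 2, 5] / [3, 4]
  Insert 2 (step 6): P = [1, 2, 7] / [6, 9] / [8];  Q = [1, 2, 5] / [3, 4] / [6]
  Insert 3 (step 7): P = [1, 2, 3] / [6, 7] / [8, 9];  Q = [1, 2, 5] / [3, 4] / [6, 7]
  Insert 5 (step 8): P = [1, 2, 3, 5] / [6, 7] / [8, 9];  Q = [1, 2, 5, 8] / [3, 4] / [6, 7]
  Insert 4 (step 9): P = [1, 2, 3, 4] / [5, 7] / [6, 9] / [8];  Q = [1, 2, 5, 8] / [3, 4] / [6, 7] / [9]
Final shape: (4, 2, 2, 1).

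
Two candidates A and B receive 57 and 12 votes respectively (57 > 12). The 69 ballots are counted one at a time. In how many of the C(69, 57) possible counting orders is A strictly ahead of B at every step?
Strict-lead orderings = 5748967596840

Total orderings of the 69 votes with 57 for A: C(69, 57) = 8815083648488. By the Bertrand ballot formula (Cycle Lemma / reflection principle), the number of orderings in which A is strictly ahead of B throughout is (p − q)/(p + q) · C(p + q, p) = (57 − 12)/(57 + 12) · 8815083648488 = 5748967596840.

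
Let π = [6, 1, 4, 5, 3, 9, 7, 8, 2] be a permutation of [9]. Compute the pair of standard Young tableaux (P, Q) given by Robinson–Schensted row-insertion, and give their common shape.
P = [1, 2, 5, 7, 8] / [3, 9] / [4] / [6];  Q = [1, 3, 4, 6, 8] / [2, 7] / [5] / [9];  common shape = (5, 2, 1, 1)

Row-insert the values π_1, π_2, … into P one at a time, bumping the leftmost entry strictly greater than the inserted value down to the next row. The recording tableau Q records, in position (i, j), the step at which that cell was added to P.
  Insert 6 (step 1): P = [6];  Q = [1]
  Insert 1 (step 2): P = [1] / [6];  Q = [1] / [2]
  Insert 4 (step 3): P = [1, 4] / [6];  Q = [1, 3] / [2]
  Insert 5 (step 4): P = [1, 4, 5] / [6];  Q = [1, 3, 4] / [2]
  Insert 3 (step 5): P = [1, 3, 5] / [4] / [6];  Q = [1, 3, 4] / [2] / [5]
  Insert 9 (step 6): P = [1, 3, 5, 9] / [4] / [6];  Q = [1, 3, 4, 6] / [2] / [5]
  Insert 7 (step 7): P = [1, 3, 5, 7] / [4, 9] / [6];  Q = [1, 3, 4, 6] / [2, 7] / [5]
  Insert 8 (step 8): P = [1, 3, 5, 7, 8] / [4, 9] / [6];  Q = [1, 3, 4, 6, 8] / [2, 7] / [5]
  Insert 2 (step 9): P = [1, 2, 5, 7, 8] / [3, 9] / [4] / [6];  Q = [1, 3, 4, 6, 8] / [2, 7] / [5] / [9]
Final shape: (5, 2, 1, 1).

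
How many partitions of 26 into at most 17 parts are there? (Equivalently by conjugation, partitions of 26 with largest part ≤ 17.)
p(26, parts ≤ 17) = 2369

Use the recurrence p(n, m) = p(n, m−1) + p(n−m, m): either the largest part is < m (count p(n, m−1)) or the largest part is exactly m (remove one copy of m, count p(n−m, m)). With p(0, ·) = 1 this gives p(26, parts ≤ 17) = 2369. (By conjugating Young diagrams, this also counts partitions of 26 into at most 17 parts.)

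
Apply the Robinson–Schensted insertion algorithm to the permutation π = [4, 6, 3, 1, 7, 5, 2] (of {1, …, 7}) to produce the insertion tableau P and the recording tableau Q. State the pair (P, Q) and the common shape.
P = [1, 2, 7] / [3, 5] / [4, 6];  Q = [1, 2, 5] / [3, 6] / [4, 7];  common shape = (3, 2, 2)

Row-insert the values π_1, π_2, … into P one at a time, bumping the leftmost entry strictly greater than the inserted value down to the next row. The recording tableau Q records, in position (i, j), the step at which that cell was added to P.
  Insert 4 (step 1): P = [4];  Q = [1]
  Insert 6 (step 2): P = [4, 6];  Q = [1, 2]
  Insert 3 (step 3): P = [3, 6] / [4];  Q = [1, 2] / [3]
  Insert 1 (step 4): P = [1, 6] / [3] / [4];  Q = [1, 2] / [3] / [4]
  Insert 7 (step 5): P = [1, 6, 7] / [3] / [4];  Q = [1, 2, 5] / [3] / [4]
  Insert 5 (step 6): P = [1, 5, 7] / [3, 6] / [4];  Q = [1, 2, 5] / [3, 6] / [4]
  Insert 2 (step 7): P = [1, 2, 7] / [3, 5] / [4, 6];  Q = [1, 2, 5] / [3, 6] / [4, 7]
Final shape: (3, 2, 2).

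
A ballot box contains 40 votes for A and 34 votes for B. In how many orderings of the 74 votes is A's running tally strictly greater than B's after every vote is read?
Strict-lead orderings = 111342333555814221882

Total orderings of the 74 votes with 40 for A: C(74, 40) = 1373222113855042069878. By the Bertrand ballot formula (Cycle Lemma / reflection principle), the number of orderings in which A is strictly ahead of B throughout is (p − q)/(p + q) · C(p + q, p) = (40 − 34)/(40 + 34) · 1373222113855042069878 = 111342333555814221882.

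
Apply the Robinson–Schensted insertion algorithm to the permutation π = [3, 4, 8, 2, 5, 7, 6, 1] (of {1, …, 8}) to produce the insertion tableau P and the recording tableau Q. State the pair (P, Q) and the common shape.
P = [1, 4, 5, 6] / [2, 7] / [3] / [8];  Q = [1, 2, 3, 6] / [4, 5] / [7] / [8];  common shape = (4, 2, 1, 1)

Row-insert the values π_1, π_2, … into P one at a time, bumping the leftmost entry strictly greater than the inserted value down to the next row. The recording tableau Q records, in position (i, j), the step at which that cell was added to P.
  Insert 3 (step 1): P = [3];  Q = [1]
  Insert 4 (step 2): P = [3, 4];  Q = [1, 2]
  Insert 8 (step 3): P = [3, 4, 8];  Q = [1, 2, 3]
  Insert 2 (step 4): P = [2, 4, 8] / [3];  Q = [1, 2, 3] / [4]
  Insert 5 (step 5): P = [2, 4, 5] / [3, 8];  Q = [1, 2, 3] / [4, 5]
  Insert 7 (step 6): P = [2, 4, 5, 7] / [3, 8];  Q = [1, 2, 3, 6] / [4, 5]
  Insert 6 (step 7): P = [2, 4, 5, 6] / [3, 7] / [8];  Q = [1, 2, 3, 6] / [4, 5] / [7]
  Insert 1 (step 8): P = [1, 4, 5, 6] / [2, 7] / [3] / [8];  Q = [1, 2, 3, 6] / [4, 5] / [7] / [8]
Final shape: (4, 2, 1, 1).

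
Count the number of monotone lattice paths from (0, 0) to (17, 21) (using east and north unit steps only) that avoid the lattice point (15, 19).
Number of paths = 17645338260

Total paths from (0, 0) to (17, 21): C(38, 17) = 28781143380. Paths through (15, 19): (paths (0, 0) → (15, 19)) × (paths (15, 19) → (17, 21)) = C(34, 15) · C(4, 2) = 1855967520 · 6 = 11135805120. Avoidance count = 28781143380 − 11135805120 = 17645338260.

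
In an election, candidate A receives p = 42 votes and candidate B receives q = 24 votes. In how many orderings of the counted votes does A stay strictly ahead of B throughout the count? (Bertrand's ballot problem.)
Strict-lead orderings = 170301657026428200

Total orderings of the 66 votes with 42 for A: C(66, 42) = 624439409096903400. By the Bertrand ballot formula (Cycle Lemma / reflection principle), the number of orderings in which A is strictly ahead of B throughout is (p − q)/(p + q) · C(p + q, p) = (42 − 24)/(42 + 24) · 624439409096903400 = 170301657026428200.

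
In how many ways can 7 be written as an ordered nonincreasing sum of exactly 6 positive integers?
p(7, 6 parts) = 1

Partitions of n into exactly k parts ↔ partitions of n − k into at most k parts (subtract 1 from each part). For n = 7, k = 6, the partitions are: 2+1+1+1+1+1. Count = 1.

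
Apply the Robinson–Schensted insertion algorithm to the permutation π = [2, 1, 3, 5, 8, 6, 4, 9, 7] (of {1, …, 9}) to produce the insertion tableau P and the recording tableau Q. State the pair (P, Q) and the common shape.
P = [1, 3, 4, 6, 7] / [2, 5, 9] / [8];  Q = [1, 3, 4, 5, 8] / [2, 6, 9] / [7];  common shape = (5, 3, 1)

Row-insert the values π_1, π_2, … into P one at a time, bumping the leftmost entry strictly greater than the inserted value down to the next row. The recording tableau Q records, in position (i, j), the step at which that cell was added to P.
  Insert 2 (step 1): P = [2];  Q = [1]
  Insert 1 (step 2): P = [1] / [2];  Q = [1] / [2]
  Insert 3 (step 3): P = [1, 3] / [2];  Q = [1, 3] / [2]
  Insert 5 (step 4): P = [1, 3, 5] / [2];  Q = [1, 3, 4] / [2]
  Insert 8 (step 5): P = [1, 3, 5, 8] / [2];  Q = [1, 3, 4, 5] / [2]
  Insert 6 (step 6): P = [1, 3, 5, 6] / [2, 8];  Q = [1, 3, 4, 5] / [2, 6]
  Insert 4 (step 7): P = [1, 3, 4, 6] / [2, 5] / [8];  Q = [1, 3, 4, 5] / [2, 6] / [7]
  Insert 9 (step 8): P = [1, 3, 4, 6, 9] / [2, 5] / [8];  Q = [1, 3, 4, 5, 8] / [2, 6] / [7]
  Insert 7 (step 9): P = [1, 3, 4, 6, 7] / [2, 5, 9] / [8];  Q = [1, 3, 4, 5, 8] / [2, 6, 9] / [7]
Final shape: (5, 3, 1).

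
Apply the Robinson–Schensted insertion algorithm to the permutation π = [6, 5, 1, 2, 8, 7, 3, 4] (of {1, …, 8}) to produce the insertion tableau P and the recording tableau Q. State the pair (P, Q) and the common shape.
P = [1, 2, 3, 4] / [5, 7] / [6, 8];  Q = [1, 4, 5, 8] / [2, 6] / [3, 7];  common shape = (4, 2, 2)

Row-insert the values π_1, π_2, … into P one at a time, bumping the leftmost entry strictly greater than the inserted value down to the next row. The recording tableau Q records, in position (i, j), the step at which that cell was added to P.
  Insert 6 (step 1): P = [6];  Q = [1]
  Insert 5 (step 2): P = [5] / [6];  Q = [1] / [2]
  Insert 1 (step 3): P = [1] / [5] / [6];  Q = [1] / [2] / [3]
  Insert 2 (step 4): P = [1, 2] / [5] / [6];  Q = [1, 4] / [2] / [3]
  Insert 8 (step 5): P = [1, 2, 8] / [5] / [6];  Q = [1, 4, 5] / [2] / [3]
  Insert 7 (step 6): P = [1, 2, 7] / [5, 8] / [6];  Q = [1, 4, 5] / [2, 6] / [3]
  Insert 3 (step 7): P = [1, 2, 3] / [5, 7] / [6, 8];  Q = [1, 4, 5] / [2, 6] / [3, 7]
  Insert 4 (step 8): P = [1, 2, 3, 4] / [5, 7] / [6, 8];  Q = [1, 4, 5, 8] / [2, 6] / [3, 7]
Final shape: (4, 2, 2).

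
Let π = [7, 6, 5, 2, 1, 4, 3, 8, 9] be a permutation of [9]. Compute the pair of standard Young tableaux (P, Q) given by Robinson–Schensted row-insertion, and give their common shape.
P = [1, 3, 8, 9] / [2, 4] / [5] / [6] / [7];  Q = [1, 6, 8, 9] / [2, 7] / [3] / [4] / [5];  common shape = (4, 2, 1, 1, 1)

Row-insert the values π_1, π_2, … into P one at a time, bumping the leftmost entry strictly greater than the inserted value down to the next row. The recording tableau Q records, in position (i, j), the step at which that cell was added to P.
  Insert 7 (step 1): P = [7];  Q = [1]
  Insert 6 (step 2): P = [6] / [7];  Q = [1] / [2]
  Insert 5 (step 3): P = [5] / [6] / [7];  Q = [1] / [2] / [3]
  Insert 2 (step 4): P = [2] / [5] / [6] / [7];  Q = [1] / [2] / [3] / [4]
  Insert 1 (step 5): P = [1] / [2] / [5] / [6] / [7];  Q = [1] / [2] / [3] / [4] / [5]
  Insert 4 (step 6): P = [1, 4] / [2] / [5] / [6] / [7];  Q = [1, 6] / [2] / [3] / [4] / [5]
  Insert 3 (step 7): P = [1, 3] / [2, 4] / [5] / [6] / [7];  Q = [1, 6] / [2, 7] / [3] / [4] / [5]
  Insert 8 (step 8): P = [1, 3, 8] / [2, 4] / [5] / [6] / [7];  Q = [1, 6, 8] / [2, 7] / [3] / [4] / [5]
  Insert 9 (step 9): P = [1, 3, 8, 9] / [2, 4] / [5] / [6] / [7];  Q = [1, 6, 8, 9] / [2, 7] / [3] / [4] / [5]
Final shape: (4, 2, 1, 1, 1).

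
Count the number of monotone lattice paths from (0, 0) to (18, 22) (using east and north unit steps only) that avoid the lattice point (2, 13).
Number of paths = 113165749425

Total paths from (0, 0) to (18, 22): C(40, 18) = 113380261800. Paths through (2, 13): (paths (0, 0) → (2, 13)) × (paths (2, 13) → (18, 22)) = C(15, 2) · C(25, 16) = 105 · 2042975 = 214512375. Avoidance count = 113380261800 − 214512375 = 113165749425.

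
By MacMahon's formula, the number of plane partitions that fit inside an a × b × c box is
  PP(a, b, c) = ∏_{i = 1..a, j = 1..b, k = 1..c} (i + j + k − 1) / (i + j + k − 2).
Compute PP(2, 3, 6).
PP(2, 3, 6) = 2520

Evaluate the triple product over i = 1..2, j = 1..3, k = 1..6. The factors are (2/1) · (3/2) · (4/3) · (5/4) · (6/5) · (7/6) · (3/2) · (4/3) · … (36 factors total). The numerators and denominators telescope so the product is an integer; carrying out the multiplication exactly gives PP(2, 3, 6) = 2520.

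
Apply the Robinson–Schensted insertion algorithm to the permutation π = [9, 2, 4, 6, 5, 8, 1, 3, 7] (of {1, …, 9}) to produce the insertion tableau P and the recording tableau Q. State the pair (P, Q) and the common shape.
P = [1, 3, 5, 7] / [2, 4, 8] / [6] / [9];  Q = [1, 3, 4, 6] / [2, 8, 9] / [5] / [7];  common shape = (4, 3, 1, 1)

Row-insert the values π_1, π_2, … into P one at a time, bumping the leftmost entry strictly greater than the inserted value down to the next row. The recording tableau Q records, in position (i, j), the step at which that cell was added to P.
  Insert 9 (step 1): P = [9];  Q = [1]
  Insert 2 (step 2): P = [2] / [9];  Q = [1] / [2]
  Insert 4 (step 3): P = [2, 4] / [9];  Q = [1, 3] / [2]
  Insert 6 (step 4): P = [2, 4, 6] / [9];  Q = [1, 3, 4] / [2]
  Insert 5 (step 5): P = [2, 4, 5] / [6] / [9];  Q = [1, 3, 4] / [2] / [5]
  Insert 8 (step 6): P = [2, 4, 5, 8] / [6] / [9];  Q = [1, 3, 4, 6] / [2] / [5]
  Insert 1 (step 7): P = [1, 4, 5, 8] / [2] / [6] / [9];  Q = [1, 3, 4, 6] / [2] / [5] / [7]
  Insert 3 (step 8): P = [1, 3, 5, 8] / [2, 4] / [6] / [9];  Q = [1, 3, 4, 6] / [2, 8] / [5] / [7]
  Insert 7 (step 9): P = [1, 3, 5, 7] / [2, 4, 8] / [6] / [9];  Q = [1, 3, 4, 6] / [2, 8, 9] / [5] / [7]
Final shape: (4, 3, 1, 1).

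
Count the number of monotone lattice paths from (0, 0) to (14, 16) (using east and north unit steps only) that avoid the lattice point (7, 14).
Number of paths = 141236595

Total paths from (0, 0) to (14, 16): C(30, 14) = 145422675. Paths through (7, 14): (paths (0, 0) → (7, 14)) × (paths (7, 14) → (14, 16)) = C(21, 7) · C(9, 7) = 116280 · 36 = 4186080. Avoidance count = 145422675 − 4186080 = 141236595.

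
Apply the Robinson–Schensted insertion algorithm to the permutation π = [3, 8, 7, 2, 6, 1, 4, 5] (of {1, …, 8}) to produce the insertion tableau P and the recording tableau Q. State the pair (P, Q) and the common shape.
P = [1, 4, 5] / [2, 6] / [3, 7] / [8];  Q = [1, 2, 8] / [3, 5] / [4, 7] / [6];  common shape = (3, 2, 2, 1)

Row-insert the values π_1, π_2, … into P one at a time, bumping the leftmost entry strictly greater than the inserted value down to the next row. The recording tableau Q records, in position (i, j), the step at which that cell was added to P.
  Insert 3 (step 1): P = [3];  Q = [1]
  Insert 8 (step 2): P = [3, 8];  Q = [1, 2]
  Insert 7 (step 3): P = [3, 7] / [8];  Q = [1, 2] / [3]
  Insert 2 (step 4): P = [2, 7] / [3] / [8];  Q = [1, 2] / [3] / [4]
  Insert 6 (step 5): P = [2, 6] / [3, 7] / [8];  Q = [1, 2] / [3, 5] / [4]
  Insert 1 (step 6): P = [1, 6] / [2, 7] / [3] / [8];  Q = [1, 2] / [3, 5] / [4] / [6]
  Insert 4 (step 7): P = [1, 4] / [2, 6] / [3, 7] / [8];  Q = [1, 2] / [3, 5] / [4, 7] / [6]
  Insert 5 (step 8): P = [1, 4, 5] / [2, 6] / [3, 7] / [8];  Q = [1, 2, 8] / [3, 5] / [4, 7] / [6]
Final shape: (3, 2, 2, 1).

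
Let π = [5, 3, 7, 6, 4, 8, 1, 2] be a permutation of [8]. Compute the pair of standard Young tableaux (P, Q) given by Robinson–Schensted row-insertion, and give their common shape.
P = [1, 2, 8] / [3, 4] / [5, 6] / [7];  Q = [1, 3, 6] / [2, 4] / [5, 8] / [7];  common shape = (3, 2, 2, 1)

Row-insert the values π_1, π_2, … into P one at a time, bumping the leftmost entry strictly greater than the inserted value down to the next row. The recording tableau Q records, in position (i, j), the step at which that cell was added to P.
  Insert 5 (step 1): P = [5];  Q = [1]
  Insert 3 (step 2): P = [3] / [5];  Q = [1] / [2]
  Insert 7 (step 3): P = [3, 7] / [5];  Q = [1, 3] / [2]
  Insert 6 (step 4): P = [3, 6] / [5, 7];  Q = [1, 3] / [2, 4]
  Insert 4 (step 5): P = [3, 4] / [5, 6] / [7];  Q = [1, 3] / [2, 4] / [5]
  Insert 8 (step 6): P = [3, 4, 8] / [5, 6] / [7];  Q = [1, 3, 6] / [2, 4] / [5]
  Insert 1 (step 7): P = [1, 4, 8] / [3, 6] / [5] / [7];  Q = [1, 3, 6] / [2, 4] / [5] / [7]
  Insert 2 (step 8): P = [1, 2, 8] / [3, 4] / [5, 6] / [7];  Q = [1, 3, 6] / [2, 4] / [5, 8] / [7]
Final shape: (3, 2, 2, 1).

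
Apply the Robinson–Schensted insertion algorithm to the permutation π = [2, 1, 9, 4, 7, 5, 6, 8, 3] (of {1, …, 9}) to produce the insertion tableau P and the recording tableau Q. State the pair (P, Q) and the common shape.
P = [1, 3, 5, 6, 8] / [2, 4] / [7] / [9];  Q = [1, 3, 5, 7, 8] / [2, 4] / [6] / [9];  common shape = (5, 2, 1, 1)

Row-insert the values π_1, π_2, … into P one at a time, bumping the leftmost entry strictly greater than the inserted value down to the next row. The recording tableau Q records, in position (i, j), the step at which that cell was added to P.
  Insert 2 (step 1): P = [2];  Q = [1]
  Insert 1 (step 2): P = [1] / [2];  Q = [1] / [2]
  Insert 9 (step 3): P = [1, 9] / [2];  Q = [1, 3] / [2]
  Insert 4 (step 4): P = [1, 4] / [2, 9];  Q = [1, 3] / [2, 4]
  Insert 7 (step 5): P = [1, 4, 7] / [2, 9];  Q = [1, 3, 5] / [2, 4]
  Insert 5 (step 6): P = [1, 4, 5] / [2, 7] / [9];  Q = [1, 3, 5] / [2, 4] / [6]
  Insert 6 (step 7): P = [1, 4, 5, 6] / [2, 7] / [9];  Q = [1, 3, 5, 7] / [2, 4] / [6]
  Insert 8 (step 8): P = [1, 4, 5, 6, 8] / [2, 7] / [9];  Q = [1, 3, 5, 7, 8] / [2, 4] / [6]
  Insert 3 (step 9): P = [1, 3, 5, 6, 8] / [2, 4] / [7] / [9];  Q = [1, 3, 5, 7, 8] / [2, 4] / [6] / [9]
Final shape: (5, 2, 1, 1).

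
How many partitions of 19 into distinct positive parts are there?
q(19) = 54

A partition into distinct parts is a strictly decreasing sequence summing to n. The recurrence d(n, m) = d(n, m−1) + d(n−m, m−1) (use part m at most once) with q(n) = d(n, n) gives q(19) = 54. (Euler's theorem: # distinct-part partitions = # odd-part partitions.)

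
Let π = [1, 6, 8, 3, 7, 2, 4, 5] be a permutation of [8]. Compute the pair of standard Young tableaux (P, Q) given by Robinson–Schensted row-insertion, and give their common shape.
P = [1, 2, 4, 5] / [3, 7] / [6, 8];  Q = [1, 2, 3, 8] / [4, 5] / [6, 7];  common shape = (4, 2, 2)

Row-insert the values π_1, π_2, … into P one at a time, bumping the leftmost entry strictly greater than the inserted value down to the next row. The recording tableau Q records, in position (i, j), the step at which that cell was added to P.
  Insert 1 (step 1): P = [1];  Q = [1]
  Insert 6 (step 2): P = [1, 6];  Q = [1, 2]
  Insert 8 (step 3): P = [1, 6, 8];  Q = [1, 2, 3]
  Insert 3 (step 4): P = [1, 3, 8] / [6];  Q = [1, 2, 3] / [4]
  Insert 7 (step 5): P = [1, 3, 7] / [6, 8];  Q = [1, 2, 3] / [4, 5]
  Insert 2 (step 6): P = [1, 2, 7] / [3, 8] / [6];  Q = [1, 2, 3] / [4, 5] / [6]
  Insert 4 (step 7): P = [1, 2, 4] / [3, 7] / [6, 8];  Q = [1, 2, 3] / [4, 5] / [6, 7]
  Insert 5 (step 8): P = [1, 2, 4, 5] / [3, 7] / [6, 8];  Q = [1, 2, 3, 8] / [4, 5] / [6, 7]
Final shape: (4, 2, 2).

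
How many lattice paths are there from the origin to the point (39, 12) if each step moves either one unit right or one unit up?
Number of paths = 158753389900

A monotone lattice path from (0, 0) to (39, 12) consists of 39 east steps and 12 north steps in some order, so it is determined by which 39 of the 51 steps are east. The count is C(51, 39) = 158753389900.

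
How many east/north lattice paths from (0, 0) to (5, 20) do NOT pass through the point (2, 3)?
Number of paths = 41730

Total paths from (0, 0) to (5, 20): C(25, 5) = 53130. Paths through (2, 3): (paths (0, 0) → (2, 3)) × (paths (2, 3) → (5, 20)) = C(5, 2) · C(20, 3) = 10 · 1140 = 11400. Avoidance count = 53130 − 11400 = 41730.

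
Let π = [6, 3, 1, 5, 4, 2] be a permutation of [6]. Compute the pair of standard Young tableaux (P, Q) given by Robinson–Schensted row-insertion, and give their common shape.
P = [1, 2] / [3, 4] / [5] / [6];  Q = [1, 4] / [2, 5] / [3] / [6];  common shape = (2, 2, 1, 1)

Row-insert the values π_1, π_2, … into P one at a time, bumping the leftmost entry strictly greater than the inserted value down to the next row. The recording tableau Q records, in position (i, j), the step at which that cell was added to P.
  Insert 6 (step 1): P = [6];  Q = [1]
  Insert 3 (step 2): P = [3] / [6];  Q = [1] / [2]
  Insert 1 (step 3): P = [1] / [3] / [6];  Q = [1] / [2] / [3]
  Insert 5 (step 4): P = [1, 5] / [3] / [6];  Q = [1, 4] / [2] / [3]
  Insert 4 (step 5): P = [1, 4] / [3, 5] / [6];  Q = [1, 4] / [2, 5] / [3]
  Insert 2 (step 6): P = [1, 2] / [3, 4] / [5] / [6];  Q = [1, 4] / [2, 5] / [3] / [6]
Final shape: (2, 2, 1, 1).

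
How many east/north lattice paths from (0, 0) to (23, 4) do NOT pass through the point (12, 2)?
Number of paths = 10452

Total paths from (0, 0) to (23, 4): C(27, 23) = 17550. Paths through (12, 2): (paths (0, 0) → (12, 2)) × (paths (12, 2) → (23, 4)) = C(14, 12) · C(13, 11) = 91 · 78 = 7098. Avoidance count = 17550 − 7098 = 10452.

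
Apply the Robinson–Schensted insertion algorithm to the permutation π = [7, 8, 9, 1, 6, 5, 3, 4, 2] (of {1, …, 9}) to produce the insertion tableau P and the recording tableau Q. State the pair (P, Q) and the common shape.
P = [1, 2, 4] / [3, 8, 9] / [5] / [6] / [7];  Q = [1, 2, 3] / [4, 5, 8] / [6] / [7] / [9];  common shape = (3, 3, 1, 1, 1)

Row-insert the values π_1, π_2, … into P one at a time, bumping the leftmost entry strictly greater than the inserted value down to the next row. The recording tableau Q records, in position (i, j), the step at which that cell was added to P.
  Insert 7 (step 1): P = [7];  Q = [1]
  Insert 8 (step 2): P = [7, 8];  Q = [1, 2]
  Insert 9 (step 3): P = [7, 8, 9];  Q = [1, 2, 3]
  Insert 1 (step 4): P = [1, 8, 9] / [7];  Q = [1, 2, 3] / [4]
  Insert 6 (step 5): P = [1, 6, 9] / [7, 8];  Q = [1, 2, 3] / [4, 5]
  Insert 5 (step 6): P = [1, 5, 9] / [6, 8] / [7];  Q = [1, 2, 3] / [4, 5] / [6]
  Insert 3 (step 7): P = [1, 3, 9] / [5, 8] / [6] / [7];  Q = [1, 2, 3] / [4, 5] / [6] / [7]
  Insert 4 (step 8): P = [1, 3, 4] / [5, 8, 9] / [6] / [7];  Q = [1, 2, 3] / [4, 5, 8] / [6] / [7]
  Insert 2 (step 9): P = [1, 2, 4] / [3, 8, 9] / [5] / [6] / [7];  Q = [1, 2, 3] / [4, 5, 8] / [6] / [7] / [9]
Final shape: (3, 3, 1, 1, 1).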